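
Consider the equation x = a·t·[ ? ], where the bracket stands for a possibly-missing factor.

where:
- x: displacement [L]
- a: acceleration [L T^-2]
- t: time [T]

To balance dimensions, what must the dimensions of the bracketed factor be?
[T] — time (e.g. t)

x has dimensions [L]; a·t has dimensions [L T^-1].
The bracketed factor must supply [L] / [L T^-1] = [T].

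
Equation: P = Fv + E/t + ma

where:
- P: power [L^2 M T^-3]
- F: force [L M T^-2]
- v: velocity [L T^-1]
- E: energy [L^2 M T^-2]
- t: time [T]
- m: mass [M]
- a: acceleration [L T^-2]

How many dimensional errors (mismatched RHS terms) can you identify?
1

LHS P: [L^2 M T^-3]
- Fv: [L^2 M T^-3] ✓
- E/t: [L^2 M T^-3] ✓
- ma: [L M T^-2] ✗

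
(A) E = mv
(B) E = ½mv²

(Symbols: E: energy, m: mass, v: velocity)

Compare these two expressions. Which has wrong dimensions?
(A)

(A) E = mv: LHS [L^2 M T^-2], RHS [L M T^-1] ✗
(B) E = ½mv²: LHS [L^2 M T^-2], RHS [L^2 M T^-2] ✓

Expression (A) E = mv is dimensionally incorrect.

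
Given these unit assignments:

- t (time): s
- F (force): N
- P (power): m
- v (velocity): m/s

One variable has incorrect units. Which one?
P

The variable P (power) should have units W, not m.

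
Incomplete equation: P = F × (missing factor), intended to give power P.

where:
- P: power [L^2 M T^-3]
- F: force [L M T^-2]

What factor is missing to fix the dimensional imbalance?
v (velocity), dimensions [L T^-1]

P has dimensions [L^2 M T^-3] and F has dimensions [L M T^-2].
The missing factor must have dimensions [L^2 M T^-3] / [L M T^-2] = [L T^-1], i.e. velocity (v).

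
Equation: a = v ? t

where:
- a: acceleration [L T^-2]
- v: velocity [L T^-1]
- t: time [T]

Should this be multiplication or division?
division (÷): a = v ÷ t

a [L T^-2]; v [L T^-1]; t [T].
v × t → [L] ✗
v ÷ t → [L T^-2] ✓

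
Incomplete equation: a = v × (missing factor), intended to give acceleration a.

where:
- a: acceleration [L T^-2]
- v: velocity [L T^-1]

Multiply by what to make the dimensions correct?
1/t (inverse time), dimensions [T^-1]

a has dimensions [L T^-2] and v has dimensions [L T^-1].
The missing factor must have dimensions [L T^-2] / [L T^-1] = [T^-1], i.e. inverse time (1/t).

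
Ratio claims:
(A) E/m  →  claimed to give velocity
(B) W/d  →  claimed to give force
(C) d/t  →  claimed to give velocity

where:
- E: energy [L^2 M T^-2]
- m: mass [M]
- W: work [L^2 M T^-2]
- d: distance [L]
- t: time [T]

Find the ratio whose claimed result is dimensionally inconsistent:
(A) E/m does not give velocity

(A) E/m: [L^2 T^-2] ≠ velocity [L T^-1] ✗
(B) W/d: [L M T^-2] = force [L M T^-2] ✓
(C) d/t: [L T^-1] = velocity [L T^-1] ✓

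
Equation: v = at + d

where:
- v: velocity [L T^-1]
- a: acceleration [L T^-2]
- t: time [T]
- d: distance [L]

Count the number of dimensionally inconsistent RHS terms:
1

LHS v: [L T^-1]
- at: [L T^-1] ✓
- d: [L] ✗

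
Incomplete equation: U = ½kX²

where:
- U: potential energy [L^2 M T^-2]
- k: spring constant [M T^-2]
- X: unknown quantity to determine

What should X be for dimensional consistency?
X = x (displacement), dimensions [L]

U has dimensions [L^2 M T^-2]; the rest of the RHS (½k) has dimensions [M T^-2].
So X² must have dimensions [L^2], i.e. X has dimensions [L] — X = x (displacement).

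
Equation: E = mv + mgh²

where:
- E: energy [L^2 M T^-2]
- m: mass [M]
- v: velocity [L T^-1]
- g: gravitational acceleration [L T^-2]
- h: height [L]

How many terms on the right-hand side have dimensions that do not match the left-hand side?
2

LHS E: [L^2 M T^-2]
- mv: [L M T^-1] ✗
- mgh²: [L^3 M T^-2] ✗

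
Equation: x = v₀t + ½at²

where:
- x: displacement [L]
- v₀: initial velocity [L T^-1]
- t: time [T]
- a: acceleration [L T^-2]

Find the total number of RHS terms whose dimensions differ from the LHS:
0

LHS x: [L]
- v₀t: [L] ✓
- ½at²: [L] ✓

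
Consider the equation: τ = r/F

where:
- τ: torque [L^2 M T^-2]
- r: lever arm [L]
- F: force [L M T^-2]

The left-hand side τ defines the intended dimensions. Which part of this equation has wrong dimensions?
The right-hand side term r/F

τ has dimensions [L^2 M T^-2], but r/F has dimensions [M^-1 T^2], so the term r/F is dimensionally wrong for τ.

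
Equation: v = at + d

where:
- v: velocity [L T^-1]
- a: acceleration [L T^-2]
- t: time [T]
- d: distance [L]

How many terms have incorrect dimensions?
1

LHS v: [L T^-1]
- at: [L T^-1] ✓
- d: [L] ✗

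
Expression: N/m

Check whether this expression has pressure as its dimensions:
No

The expression N/m has dimensions [M T^-2], but pressure has dimensions [L^-1 M T^-2].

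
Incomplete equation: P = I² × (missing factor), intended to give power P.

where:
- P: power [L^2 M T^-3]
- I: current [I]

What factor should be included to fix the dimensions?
R (resistance), dimensions [I^-2 L^2 M T^-3]

P has dimensions [L^2 M T^-3] and I² has dimensions [I^2].
The missing factor must have dimensions [L^2 M T^-3] / [I^2] = [I^-2 L^2 M T^-3], i.e. resistance (R).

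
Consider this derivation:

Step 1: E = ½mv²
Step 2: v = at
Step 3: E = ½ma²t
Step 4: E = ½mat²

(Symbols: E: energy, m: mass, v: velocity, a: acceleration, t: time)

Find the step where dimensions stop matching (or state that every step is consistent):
Step 3

Step 1: E = ½mv² → LHS [L^2 M T^-2], RHS [L^2 M T^-2] ✓
Step 2: v = at → LHS [L T^-1], RHS [L T^-1] ✓
Step 3: E = ½ma²t → LHS [L^2 M T^-2], RHS [L^2 M T^-3] ✗

The first dimensional inconsistency appears in step 3: E = ½ma²t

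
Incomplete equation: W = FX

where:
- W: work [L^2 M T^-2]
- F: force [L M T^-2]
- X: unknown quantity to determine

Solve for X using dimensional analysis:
X = d (distance), dimensions [L]

W has dimensions [L^2 M T^-2]; the rest of the RHS (F) has dimensions [L M T^-2].
So X must have dimensions [L] — X = d (distance).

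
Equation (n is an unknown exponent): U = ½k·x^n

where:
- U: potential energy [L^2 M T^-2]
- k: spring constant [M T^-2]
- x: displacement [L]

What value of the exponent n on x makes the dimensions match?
n = 2

U has dimensions [L^2 M T^-2]; x has dimensions [L].
The rest of the RHS has dimensions [M T^-2], so x^n must supply [L^2].
With n = 2: ½k·x^2 has dimensions [L^2 M T^-2], matching the LHS ✓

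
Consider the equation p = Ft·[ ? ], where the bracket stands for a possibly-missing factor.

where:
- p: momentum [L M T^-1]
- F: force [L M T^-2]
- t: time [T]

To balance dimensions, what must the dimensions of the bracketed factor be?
Nothing is missing — the bracketed factor must be dimensionless.

p has dimensions [L M T^-1] and Ft already has dimensions [L M T^-1], so p = Ft is dimensionally complete.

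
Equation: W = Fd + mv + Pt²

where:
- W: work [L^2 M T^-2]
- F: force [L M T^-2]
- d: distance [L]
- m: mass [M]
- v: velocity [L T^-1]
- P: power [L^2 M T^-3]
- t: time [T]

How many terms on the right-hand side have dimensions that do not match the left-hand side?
2

LHS W: [L^2 M T^-2]
- Fd: [L^2 M T^-2] ✓
- mv: [L M T^-1] ✗
- Pt²: [L^2 M T^-1] ✗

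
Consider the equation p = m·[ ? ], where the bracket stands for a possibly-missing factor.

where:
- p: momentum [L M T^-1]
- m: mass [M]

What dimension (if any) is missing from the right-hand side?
[L T^-1] — velocity (e.g. v)

p has dimensions [L M T^-1]; m has dimensions [M].
The bracketed factor must supply [L M T^-1] / [M] = [L T^-1].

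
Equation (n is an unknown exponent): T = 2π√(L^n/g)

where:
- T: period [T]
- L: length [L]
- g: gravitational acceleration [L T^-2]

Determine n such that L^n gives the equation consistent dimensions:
n = 1

T has dimensions [T]; L has dimensions [L].
With n = 1: 2π√(L^1/g) has dimensions [T], matching the LHS ✓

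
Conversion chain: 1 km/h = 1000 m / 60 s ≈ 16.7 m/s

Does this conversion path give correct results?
The chain is incorrect (it contains an error).

Incorrect: 1 h = 3600 s, not 60 s (1 km/h ≈ 0.278 m/s)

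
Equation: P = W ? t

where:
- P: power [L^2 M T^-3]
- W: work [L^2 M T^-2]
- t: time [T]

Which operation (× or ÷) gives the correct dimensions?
division (÷): P = W ÷ t

P [L^2 M T^-3]; W [L^2 M T^-2]; t [T].
W × t → [L^2 M T^-1] ✗
W ÷ t → [L^2 M T^-3] ✓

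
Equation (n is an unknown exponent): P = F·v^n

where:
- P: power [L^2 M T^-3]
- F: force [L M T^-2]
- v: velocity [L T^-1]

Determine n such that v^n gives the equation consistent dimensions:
n = 1

P has dimensions [L^2 M T^-3]; v has dimensions [L T^-1].
The rest of the RHS has dimensions [L M T^-2], so v^n must supply [L T^-1].
With n = 1: F·v^1 has dimensions [L^2 M T^-3], matching the LHS ✓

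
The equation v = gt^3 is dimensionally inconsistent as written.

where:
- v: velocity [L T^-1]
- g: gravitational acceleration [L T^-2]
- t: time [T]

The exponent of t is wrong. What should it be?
The exponent of t should be 1: v = gt

The LHS v has dimensions [L T^-1]; t has dimensions [T].
As written, the RHS gt^3 (exponent 3 on t) has dimensions [L T], which does not match.
With exponent 1, the RHS gt has dimensions [L T^-1], matching the LHS.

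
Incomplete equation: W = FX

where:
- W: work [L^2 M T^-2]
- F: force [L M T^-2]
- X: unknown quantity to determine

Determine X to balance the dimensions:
X = d (distance), dimensions [L]

W has dimensions [L^2 M T^-2]; the rest of the RHS (F) has dimensions [L M T^-2].
So X must have dimensions [L] — X = d (distance).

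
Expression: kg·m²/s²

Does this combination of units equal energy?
Yes

The expression kg·m²/s² has dimensions [L^2 M T^-2], which is exactly energy [L^2 M T^-2].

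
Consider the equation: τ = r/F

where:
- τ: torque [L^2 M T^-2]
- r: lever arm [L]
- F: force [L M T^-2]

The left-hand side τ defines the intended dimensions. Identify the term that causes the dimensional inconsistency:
The right-hand side term r/F

τ has dimensions [L^2 M T^-2], but r/F has dimensions [M^-1 T^2], so the term r/F is dimensionally wrong for τ.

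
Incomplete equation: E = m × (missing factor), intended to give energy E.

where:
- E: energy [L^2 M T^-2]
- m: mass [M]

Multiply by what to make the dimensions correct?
v² (velocity squared), dimensions [L^2 T^-2]

E has dimensions [L^2 M T^-2] and m has dimensions [M].
The missing factor must have dimensions [L^2 M T^-2] / [M] = [L^2 T^-2], i.e. velocity squared (v²).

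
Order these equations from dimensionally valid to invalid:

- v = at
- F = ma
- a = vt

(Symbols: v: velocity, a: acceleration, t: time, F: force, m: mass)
Dimensionally correct: v = at, F = ma
Dimensionally incorrect: a = vt
Ordered (correct first, then incorrect): v = at, F = ma, a = vt

- v = at: LHS [L T^-1], RHS [L T^-1] → correct ✓
- F = ma: LHS [L M T^-2], RHS [L M T^-2] → correct ✓
- a = vt: LHS [L T^-2], RHS [L] → incorrect ✗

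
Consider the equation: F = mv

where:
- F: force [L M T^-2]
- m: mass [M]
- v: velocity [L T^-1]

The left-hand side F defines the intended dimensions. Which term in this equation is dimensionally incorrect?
The right-hand side term mv

F has dimensions [L M T^-2], but mv has dimensions [L M T^-1], so the term mv is dimensionally wrong for F.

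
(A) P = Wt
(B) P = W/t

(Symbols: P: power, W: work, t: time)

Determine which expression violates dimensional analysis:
(A)

(A) P = Wt: LHS [L^2 M T^-3], RHS [L^2 M T^-1] ✗
(B) P = W/t: LHS [L^2 M T^-3], RHS [L^2 M T^-3] ✓

Expression (A) P = Wt is dimensionally incorrect.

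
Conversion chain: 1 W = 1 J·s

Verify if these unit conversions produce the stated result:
The chain is incorrect (it contains an error).

Incorrect: Watt is J/s, not J·s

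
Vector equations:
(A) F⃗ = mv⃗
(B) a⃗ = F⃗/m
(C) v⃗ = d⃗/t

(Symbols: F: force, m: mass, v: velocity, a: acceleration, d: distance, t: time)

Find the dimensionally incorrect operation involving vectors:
(A) F⃗ = mv⃗

(A) F⃗ = mv⃗: LHS [L M T^-2], RHS [L M T^-1] ✗ — mass times velocity is momentum, not force; should be ma⃗
(B) a⃗ = F⃗/m: LHS [L T^-2], RHS [L T^-2] ✓ — force (vector) divided by mass (scalar)
(C) v⃗ = d⃗/t: LHS [L T^-1], RHS [L T^-1] ✓ — displacement (vector) divided by time (scalar)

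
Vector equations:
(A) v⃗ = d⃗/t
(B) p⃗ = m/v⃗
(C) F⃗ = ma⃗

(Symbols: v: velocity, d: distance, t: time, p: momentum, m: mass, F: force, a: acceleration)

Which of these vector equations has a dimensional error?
(B) p⃗ = m/v⃗

(A) v⃗ = d⃗/t: LHS [L T^-1], RHS [L T^-1] ✓ — displacement (vector) divided by time (scalar)
(B) p⃗ = m/v⃗: LHS [L M T^-1], RHS [L^-1 M T] ✗ — momentum is mass times velocity; should be mv⃗ (and division by a vector is undefined)
(C) F⃗ = ma⃗: LHS [L M T^-2], RHS [L M T^-2] ✓ — Force and acceleration are vectors, mass is a scalar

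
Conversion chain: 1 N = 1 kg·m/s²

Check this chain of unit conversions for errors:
The chain is correct (no errors).

Correct: Newton is defined as kg·m/s²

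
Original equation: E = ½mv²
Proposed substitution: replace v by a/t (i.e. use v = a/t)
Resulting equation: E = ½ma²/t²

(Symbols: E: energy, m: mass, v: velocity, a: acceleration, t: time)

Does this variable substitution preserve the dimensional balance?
No

[v] = [L T^-1] and [a/t] = [L T^-3]. These differ, so the substitution replaces a quantity by one of different dimensions and the result E = ½ma²/t² has LHS [L^2 M T^-2] vs RHS [L^2 M T^-6] — inconsistent.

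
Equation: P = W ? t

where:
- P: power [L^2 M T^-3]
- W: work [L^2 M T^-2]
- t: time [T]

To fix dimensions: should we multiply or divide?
division (÷): P = W ÷ t

P [L^2 M T^-3]; W [L^2 M T^-2]; t [T].
W × t → [L^2 M T^-1] ✗
W ÷ t → [L^2 M T^-3] ✓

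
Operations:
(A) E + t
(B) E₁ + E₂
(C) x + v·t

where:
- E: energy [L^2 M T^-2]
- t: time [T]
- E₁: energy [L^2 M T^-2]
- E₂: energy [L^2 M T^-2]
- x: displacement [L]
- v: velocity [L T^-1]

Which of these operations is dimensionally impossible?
(A) E + t

(A) E + t: E [L^2 M T^-2] and t [T] — different dimensions cannot be added/subtracted ✗
(B) E₁ + E₂: E₁ [L^2 M T^-2] and E₂ [L^2 M T^-2] — same dimensions ✓
(C) x + v·t: x [L] and v·t [L] — same dimensions ✓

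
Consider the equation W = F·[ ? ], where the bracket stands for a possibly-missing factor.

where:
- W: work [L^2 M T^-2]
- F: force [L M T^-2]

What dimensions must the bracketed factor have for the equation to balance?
[L] — length (e.g. a distance d)

W has dimensions [L^2 M T^-2]; F has dimensions [L M T^-2].
The bracketed factor must supply [L^2 M T^-2] / [L M T^-2] = [L].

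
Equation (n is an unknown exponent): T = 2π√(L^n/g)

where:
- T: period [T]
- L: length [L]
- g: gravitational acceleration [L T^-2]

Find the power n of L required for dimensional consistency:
n = 1

T has dimensions [T]; L has dimensions [L].
With n = 1: 2π√(L^1/g) has dimensions [T], matching the LHS ✓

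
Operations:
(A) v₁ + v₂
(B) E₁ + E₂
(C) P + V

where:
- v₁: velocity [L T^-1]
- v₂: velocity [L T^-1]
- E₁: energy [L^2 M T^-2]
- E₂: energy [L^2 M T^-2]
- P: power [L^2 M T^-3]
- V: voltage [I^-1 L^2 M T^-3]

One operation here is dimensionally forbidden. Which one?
(C) P + V

(A) v₁ + v₂: v₁ [L T^-1] and v₂ [L T^-1] — same dimensions ✓
(B) E₁ + E₂: E₁ [L^2 M T^-2] and E₂ [L^2 M T^-2] — same dimensions ✓
(C) P + V: P [L^2 M T^-3] and V [I^-1 L^2 M T^-3] — different dimensions cannot be added/subtracted ✗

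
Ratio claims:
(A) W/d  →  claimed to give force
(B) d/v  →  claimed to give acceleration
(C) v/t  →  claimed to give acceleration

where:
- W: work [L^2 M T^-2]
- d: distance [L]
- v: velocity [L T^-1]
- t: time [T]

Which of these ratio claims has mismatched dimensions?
(B) d/v does not give acceleration

(A) W/d: [L M T^-2] = force [L M T^-2] ✓
(B) d/v: [T] ≠ acceleration [L T^-2] ✗
(C) v/t: [L T^-2] = acceleration [L T^-2] ✓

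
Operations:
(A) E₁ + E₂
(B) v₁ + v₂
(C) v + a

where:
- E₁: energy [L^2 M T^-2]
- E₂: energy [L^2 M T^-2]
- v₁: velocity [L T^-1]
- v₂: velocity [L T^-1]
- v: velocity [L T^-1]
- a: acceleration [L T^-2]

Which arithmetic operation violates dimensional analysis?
(C) v + a

(A) E₁ + E₂: E₁ [L^2 M T^-2] and E₂ [L^2 M T^-2] — same dimensions ✓
(B) v₁ + v₂: v₁ [L T^-1] and v₂ [L T^-1] — same dimensions ✓
(C) v + a: v [L T^-1] and a [L T^-2] — different dimensions cannot be added/subtracted ✗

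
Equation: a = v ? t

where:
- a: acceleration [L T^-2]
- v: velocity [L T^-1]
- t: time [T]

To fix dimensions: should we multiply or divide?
division (÷): a = v ÷ t

a [L T^-2]; v [L T^-1]; t [T].
v × t → [L] ✗
v ÷ t → [L T^-2] ✓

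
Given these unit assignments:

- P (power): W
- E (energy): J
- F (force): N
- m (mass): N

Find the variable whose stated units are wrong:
m

The variable m (mass) should have units kg, not N.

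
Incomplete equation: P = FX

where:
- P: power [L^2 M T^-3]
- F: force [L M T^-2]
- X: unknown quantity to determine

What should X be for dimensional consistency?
X = v (velocity), dimensions [L T^-1]

P has dimensions [L^2 M T^-3]; the rest of the RHS (F) has dimensions [L M T^-2].
So X must have dimensions [L T^-1] — X = v (velocity).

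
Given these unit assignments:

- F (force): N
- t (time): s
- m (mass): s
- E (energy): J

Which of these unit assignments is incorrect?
m

The variable m (mass) should have units kg, not s.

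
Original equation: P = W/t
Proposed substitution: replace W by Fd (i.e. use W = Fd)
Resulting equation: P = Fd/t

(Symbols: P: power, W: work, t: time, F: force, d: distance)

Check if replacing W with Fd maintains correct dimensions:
Yes

[W] = [L^2 M T^-2] and [Fd] = [L^2 M T^-2]. These match, so the substitution replaces a quantity by one of the same dimensions and the result P = Fd/t has LHS [L^2 M T^-3] vs RHS [L^2 M T^-3] — still consistent.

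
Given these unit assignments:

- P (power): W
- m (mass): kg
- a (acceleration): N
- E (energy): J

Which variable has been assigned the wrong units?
a

The variable a (acceleration) should have units m/s², not N.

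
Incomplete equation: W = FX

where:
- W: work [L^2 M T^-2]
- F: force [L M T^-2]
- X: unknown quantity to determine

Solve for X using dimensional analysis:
X = d (distance), dimensions [L]

W has dimensions [L^2 M T^-2]; the rest of the RHS (F) has dimensions [L M T^-2].
So X must have dimensions [L] — X = d (distance).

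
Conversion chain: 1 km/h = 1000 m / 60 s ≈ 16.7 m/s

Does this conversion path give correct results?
The chain is incorrect (it contains an error).

Incorrect: 1 h = 3600 s, not 60 s (1 km/h ≈ 0.278 m/s)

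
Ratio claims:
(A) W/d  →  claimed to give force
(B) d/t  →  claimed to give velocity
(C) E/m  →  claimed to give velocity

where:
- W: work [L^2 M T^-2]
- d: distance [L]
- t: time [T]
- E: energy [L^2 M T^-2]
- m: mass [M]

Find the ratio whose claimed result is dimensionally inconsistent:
(C) E/m does not give velocity

(A) W/d: [L M T^-2] = force [L M T^-2] ✓
(B) d/t: [L T^-1] = velocity [L T^-1] ✓
(C) E/m: [L^2 T^-2] ≠ velocity [L T^-1] ✗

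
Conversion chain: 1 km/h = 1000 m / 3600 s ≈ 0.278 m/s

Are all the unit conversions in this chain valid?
The chain is correct (no errors).

Correct: 1 km = 1000 m, 1 h = 3600 s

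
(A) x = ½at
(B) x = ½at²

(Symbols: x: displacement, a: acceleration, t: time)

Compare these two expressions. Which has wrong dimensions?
(A)

(A) x = ½at: LHS [L], RHS [L T^-1] ✗
(B) x = ½at²: LHS [L], RHS [L] ✓

Expression (A) x = ½at is dimensionally incorrect.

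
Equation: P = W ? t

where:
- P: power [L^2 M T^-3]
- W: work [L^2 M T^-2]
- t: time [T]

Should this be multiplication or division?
division (÷): P = W ÷ t

P [L^2 M T^-3]; W [L^2 M T^-2]; t [T].
W × t → [L^2 M T^-1] ✗
W ÷ t → [L^2 M T^-3] ✓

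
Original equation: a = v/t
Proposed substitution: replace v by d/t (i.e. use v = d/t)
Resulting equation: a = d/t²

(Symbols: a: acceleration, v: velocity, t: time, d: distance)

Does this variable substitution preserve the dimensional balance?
Yes

[v] = [L T^-1] and [d/t] = [L T^-1]. These match, so the substitution replaces a quantity by one of the same dimensions and the result a = d/t² has LHS [L T^-2] vs RHS [L T^-2] — still consistent.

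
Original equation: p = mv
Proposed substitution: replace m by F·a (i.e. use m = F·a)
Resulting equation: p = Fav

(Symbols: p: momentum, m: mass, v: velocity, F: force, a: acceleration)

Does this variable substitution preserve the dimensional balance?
No

[m] = [M] and [F·a] = [L^2 M T^-4]. These differ, so the substitution replaces a quantity by one of different dimensions and the result p = Fav has LHS [L M T^-1] vs RHS [L^3 M T^-5] — inconsistent.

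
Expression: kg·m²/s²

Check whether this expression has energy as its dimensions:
Yes

The expression kg·m²/s² has dimensions [L^2 M T^-2], which is exactly energy [L^2 M T^-2].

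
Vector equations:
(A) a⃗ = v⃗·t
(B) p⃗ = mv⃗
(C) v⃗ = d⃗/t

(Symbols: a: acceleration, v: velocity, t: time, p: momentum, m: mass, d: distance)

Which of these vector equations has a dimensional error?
(A) a⃗ = v⃗·t

(A) a⃗ = v⃗·t: LHS [L T^-2], RHS [L] ✗ — acceleration is velocity per time; should be v⃗/t
(B) p⃗ = mv⃗: LHS [L M T^-1], RHS [L M T^-1] ✓ — mass (scalar) times velocity (vector)
(C) v⃗ = d⃗/t: LHS [L T^-1], RHS [L T^-1] ✓ — displacement (vector) divided by time (scalar)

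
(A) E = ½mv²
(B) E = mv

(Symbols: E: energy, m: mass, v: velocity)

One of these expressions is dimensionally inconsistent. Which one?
(B)

(A) E = ½mv²: LHS [L^2 M T^-2], RHS [L^2 M T^-2] ✓
(B) E = mv: LHS [L^2 M T^-2], RHS [L M T^-1] ✗

Expression (B) E = mv is dimensionally incorrect.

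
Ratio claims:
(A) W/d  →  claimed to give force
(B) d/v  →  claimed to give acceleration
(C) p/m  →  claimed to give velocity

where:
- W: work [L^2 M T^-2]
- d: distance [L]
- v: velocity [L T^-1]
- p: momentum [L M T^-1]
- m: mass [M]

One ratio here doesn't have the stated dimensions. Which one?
(B) d/v does not give acceleration

(A) W/d: [L M T^-2] = force [L M T^-2] ✓
(B) d/v: [T] ≠ acceleration [L T^-2] ✗
(C) p/m: [L T^-1] = velocity [L T^-1] ✓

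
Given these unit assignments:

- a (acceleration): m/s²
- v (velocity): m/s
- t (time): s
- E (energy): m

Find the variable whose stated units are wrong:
E

The variable E (energy) should have units J, not m.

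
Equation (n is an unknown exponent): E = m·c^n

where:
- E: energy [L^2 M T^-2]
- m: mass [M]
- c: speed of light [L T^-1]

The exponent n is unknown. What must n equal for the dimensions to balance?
n = 2

E has dimensions [L^2 M T^-2]; c has dimensions [L T^-1].
The rest of the RHS has dimensions [M], so c^n must supply [L^2 T^-2].
With n = 2: m·c^2 has dimensions [L^2 M T^-2], matching the LHS ✓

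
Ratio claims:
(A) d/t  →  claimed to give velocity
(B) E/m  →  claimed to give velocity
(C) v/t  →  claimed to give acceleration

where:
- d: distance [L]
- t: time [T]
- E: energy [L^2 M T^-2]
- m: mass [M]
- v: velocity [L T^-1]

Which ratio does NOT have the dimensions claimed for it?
(B) E/m does not give velocity

(A) d/t: [L T^-1] = velocity [L T^-1] ✓
(B) E/m: [L^2 T^-2] ≠ velocity [L T^-1] ✗
(C) v/t: [L T^-2] = acceleration [L T^-2] ✓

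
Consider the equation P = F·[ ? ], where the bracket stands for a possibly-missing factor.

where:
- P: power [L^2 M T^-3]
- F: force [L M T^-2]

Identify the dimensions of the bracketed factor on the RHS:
[L T^-1] — velocity (e.g. v)

P has dimensions [L^2 M T^-3]; F has dimensions [L M T^-2].
The bracketed factor must supply [L^2 M T^-3] / [L M T^-2] = [L T^-1].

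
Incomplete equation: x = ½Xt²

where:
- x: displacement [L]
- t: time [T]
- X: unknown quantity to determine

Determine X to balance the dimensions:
X = a (acceleration), dimensions [L T^-2]

x has dimensions [L]; the rest of the RHS (½ t²) has dimensions [T^2].
So X must have dimensions [L T^-2] — X = a (acceleration).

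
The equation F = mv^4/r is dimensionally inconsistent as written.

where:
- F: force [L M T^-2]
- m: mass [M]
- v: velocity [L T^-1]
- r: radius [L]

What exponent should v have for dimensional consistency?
The exponent of v should be 2: F = mv^2/r

The LHS F has dimensions [L M T^-2]; v has dimensions [L T^-1].
As written, the RHS mv^4/r (exponent 4 on v) has dimensions [L^3 M T^-4], which does not match.
With exponent 2, the RHS mv^2/r has dimensions [L M T^-2], matching the LHS.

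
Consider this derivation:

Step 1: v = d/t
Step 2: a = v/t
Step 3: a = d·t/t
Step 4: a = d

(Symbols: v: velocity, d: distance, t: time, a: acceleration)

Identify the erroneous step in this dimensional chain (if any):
Step 3

Step 1: v = d/t → LHS [L T^-1], RHS [L T^-1] ✓
Step 2: a = v/t → LHS [L T^-2], RHS [L T^-2] ✓
Step 3: a = d·t/t → LHS [L T^-2], RHS [L] ✗

The first dimensional inconsistency appears in step 3: a = d·t/t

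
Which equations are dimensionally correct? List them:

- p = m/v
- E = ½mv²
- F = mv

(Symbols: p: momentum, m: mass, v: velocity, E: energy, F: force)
Dimensionally correct: E = ½mv²
Dimensionally incorrect: p = m/v, F = mv
Ordered (correct first, then incorrect): E = ½mv², p = m/v, F = mv

- p = m/v: LHS [L M T^-1], RHS [L^-1 M T] → incorrect ✗
- E = ½mv²: LHS [L^2 M T^-2], RHS [L^2 M T^-2] → correct ✓
- F = mv: LHS [L M T^-2], RHS [L M T^-1] → incorrect ✗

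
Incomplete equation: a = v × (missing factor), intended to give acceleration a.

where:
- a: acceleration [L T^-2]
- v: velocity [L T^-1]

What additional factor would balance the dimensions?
1/t (inverse time), dimensions [T^-1]

a has dimensions [L T^-2] and v has dimensions [L T^-1].
The missing factor must have dimensions [L T^-2] / [L T^-1] = [T^-1], i.e. inverse time (1/t).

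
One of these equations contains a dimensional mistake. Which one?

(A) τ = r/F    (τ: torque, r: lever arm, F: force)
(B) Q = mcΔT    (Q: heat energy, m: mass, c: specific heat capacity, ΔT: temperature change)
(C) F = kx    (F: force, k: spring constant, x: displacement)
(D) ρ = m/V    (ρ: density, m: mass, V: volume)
(A) τ = r/F

The equation (A) τ = r/F is dimensionally incorrect.

LHS (τ): [L^2 M T^-2]
RHS (r/F): [M^-1 T^2] ✗

The dimensions do not match. The other three equations balance.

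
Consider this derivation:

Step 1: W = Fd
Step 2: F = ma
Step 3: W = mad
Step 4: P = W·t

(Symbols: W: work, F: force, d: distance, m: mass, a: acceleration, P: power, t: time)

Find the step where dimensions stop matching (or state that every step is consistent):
Step 4

Step 1: W = Fd → LHS [L^2 M T^-2], RHS [L^2 M T^-2] ✓
Step 2: F = ma → LHS [L M T^-2], RHS [L M T^-2] ✓
Step 3: W = mad → LHS [L^2 M T^-2], RHS [L^2 M T^-2] ✓
Step 4: P = W·t → LHS [L^2 M T^-3], RHS [L^2 M T^-1] ✗

The first dimensional inconsistency appears in step 4: P = W·t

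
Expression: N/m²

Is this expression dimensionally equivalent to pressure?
Yes

The expression N/m² has dimensions [L^-1 M T^-2], which is exactly pressure [L^-1 M T^-2].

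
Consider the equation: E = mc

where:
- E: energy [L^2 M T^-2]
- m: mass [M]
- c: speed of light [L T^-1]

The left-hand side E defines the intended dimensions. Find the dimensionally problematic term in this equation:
The right-hand side term mc

E has dimensions [L^2 M T^-2], but mc has dimensions [L M T^-1], so the term mc is dimensionally wrong for E.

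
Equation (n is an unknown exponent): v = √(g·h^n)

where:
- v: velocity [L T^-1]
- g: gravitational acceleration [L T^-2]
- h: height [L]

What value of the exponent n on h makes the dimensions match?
n = 1

v has dimensions [L T^-1]; h has dimensions [L].
With n = 1: √(g·h^1) has dimensions [L T^-1], matching the LHS ✓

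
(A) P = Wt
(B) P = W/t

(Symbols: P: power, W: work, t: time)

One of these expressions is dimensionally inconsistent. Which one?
(A)

(A) P = Wt: LHS [L^2 M T^-3], RHS [L^2 M T^-1] ✗
(B) P = W/t: LHS [L^2 M T^-3], RHS [L^2 M T^-3] ✓

Expression (A) P = Wt is dimensionally incorrect.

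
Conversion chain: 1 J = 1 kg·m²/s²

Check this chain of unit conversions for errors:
The chain is correct (no errors).

Correct: Joule is defined as kg·m²/s²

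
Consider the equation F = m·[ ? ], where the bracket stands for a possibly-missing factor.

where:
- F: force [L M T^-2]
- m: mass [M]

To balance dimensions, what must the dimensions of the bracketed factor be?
[L T^-2] — acceleration (e.g. a)

F has dimensions [L M T^-2]; m has dimensions [M].
The bracketed factor must supply [L M T^-2] / [M] = [L T^-2].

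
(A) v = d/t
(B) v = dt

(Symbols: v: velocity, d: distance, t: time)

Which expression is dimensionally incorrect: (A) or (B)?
(B)

(A) v = d/t: LHS [L T^-1], RHS [L T^-1] ✓
(B) v = dt: LHS [L T^-1], RHS [L T] ✗

Expression (B) v = dt is dimensionally incorrect.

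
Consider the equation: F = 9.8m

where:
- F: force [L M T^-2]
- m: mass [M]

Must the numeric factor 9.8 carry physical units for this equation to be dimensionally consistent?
Yes

F has dimensions [L M T^-2], while m alone has dimensions [M]. For the equation to balance, the factor 9.8 must carry dimensions [L T^-2] — it is a dimensional constant (a numerical value of a physical quantity with its units suppressed), not a pure number.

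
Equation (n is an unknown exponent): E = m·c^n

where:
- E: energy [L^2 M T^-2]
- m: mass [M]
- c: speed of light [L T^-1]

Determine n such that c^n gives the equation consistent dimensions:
n = 2

E has dimensions [L^2 M T^-2]; c has dimensions [L T^-1].
The rest of the RHS has dimensions [M], so c^n must supply [L^2 T^-2].
With n = 2: m·c^2 has dimensions [L^2 M T^-2], matching the LHS ✓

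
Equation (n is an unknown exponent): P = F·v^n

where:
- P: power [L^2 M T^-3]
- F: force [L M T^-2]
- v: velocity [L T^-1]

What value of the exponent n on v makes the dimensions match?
n = 1

P has dimensions [L^2 M T^-3]; v has dimensions [L T^-1].
The rest of the RHS has dimensions [L M T^-2], so v^n must supply [L T^-1].
With n = 1: F·v^1 has dimensions [L^2 M T^-3], matching the LHS ✓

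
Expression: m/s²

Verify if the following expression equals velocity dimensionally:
No

The expression m/s² has dimensions [L T^-2], but velocity has dimensions [L T^-1].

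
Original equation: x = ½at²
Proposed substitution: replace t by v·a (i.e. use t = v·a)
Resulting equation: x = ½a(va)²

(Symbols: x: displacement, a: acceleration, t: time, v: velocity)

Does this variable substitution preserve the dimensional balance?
No

[t] = [T] and [v·a] = [L^2 T^-3]. These differ, so the substitution replaces a quantity by one of different dimensions and the result x = ½a(va)² has LHS [L] vs RHS [L^5 T^-8] — inconsistent.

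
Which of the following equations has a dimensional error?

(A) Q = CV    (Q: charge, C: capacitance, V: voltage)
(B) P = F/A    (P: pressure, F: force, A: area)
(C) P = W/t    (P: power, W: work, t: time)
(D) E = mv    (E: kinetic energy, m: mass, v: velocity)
(D) E = mv

The equation (D) E = mv is dimensionally incorrect.

LHS (E): [L^2 M T^-2]
RHS (mv): [L M T^-1] ✗

The dimensions do not match. The other three equations balance.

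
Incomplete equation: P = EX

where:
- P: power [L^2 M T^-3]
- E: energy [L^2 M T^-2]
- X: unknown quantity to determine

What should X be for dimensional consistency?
X = f (inverse time / frequency (1/t)), dimensions [T^-1]

P has dimensions [L^2 M T^-3]; the rest of the RHS (E) has dimensions [L^2 M T^-2].
So X must have dimensions [T^-1] — X = f (inverse time / frequency (1/t)).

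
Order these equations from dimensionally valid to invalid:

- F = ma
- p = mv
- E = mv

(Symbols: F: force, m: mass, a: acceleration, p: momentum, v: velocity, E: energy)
Dimensionally correct: F = ma, p = mv
Dimensionally incorrect: E = mv
Ordered (correct first, then incorrect): F = ma, p = mv, E = mv

- F = ma: LHS [L M T^-2], RHS [L M T^-2] → correct ✓
- p = mv: LHS [L M T^-1], RHS [L M T^-1] → correct ✓
- E = mv: LHS [L^2 M T^-2], RHS [L M T^-1] → incorrect ✗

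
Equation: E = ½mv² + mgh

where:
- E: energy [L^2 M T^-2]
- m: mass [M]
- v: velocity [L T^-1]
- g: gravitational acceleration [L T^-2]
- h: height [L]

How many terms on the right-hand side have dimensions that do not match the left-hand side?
0

LHS E: [L^2 M T^-2]
- ½mv²: [L^2 M T^-2] ✓
- mgh: [L^2 M T^-2] ✓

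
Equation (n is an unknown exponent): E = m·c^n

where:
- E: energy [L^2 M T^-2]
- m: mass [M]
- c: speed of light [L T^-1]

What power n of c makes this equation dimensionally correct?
n = 2

E has dimensions [L^2 M T^-2]; c has dimensions [L T^-1].
The rest of the RHS has dimensions [M], so c^n must supply [L^2 T^-2].
With n = 2: m·c^2 has dimensions [L^2 M T^-2], matching the LHS ✓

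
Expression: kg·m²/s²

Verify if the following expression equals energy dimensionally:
Yes

The expression kg·m²/s² has dimensions [L^2 M T^-2], which is exactly energy [L^2 M T^-2].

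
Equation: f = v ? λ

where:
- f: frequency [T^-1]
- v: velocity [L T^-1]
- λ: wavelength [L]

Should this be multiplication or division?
division (÷): f = v ÷ λ

f [T^-1]; v [L T^-1]; λ [L].
v × λ → [L^2 T^-1] ✗
v ÷ λ → [T^-1] ✓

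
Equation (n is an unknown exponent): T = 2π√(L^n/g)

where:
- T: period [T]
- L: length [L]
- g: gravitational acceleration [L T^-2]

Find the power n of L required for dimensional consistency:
n = 1

T has dimensions [T]; L has dimensions [L].
With n = 1: 2π√(L^1/g) has dimensions [T], matching the LHS ✓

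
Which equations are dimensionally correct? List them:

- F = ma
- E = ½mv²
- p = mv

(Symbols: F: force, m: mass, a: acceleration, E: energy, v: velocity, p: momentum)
Dimensionally correct: F = ma, E = ½mv², p = mv
Dimensionally incorrect: none
Ordered (correct first, then incorrect): F = ma, E = ½mv², p = mv

- F = ma: LHS [L M T^-2], RHS [L M T^-2] → correct ✓
- E = ½mv²: LHS [L^2 M T^-2], RHS [L^2 M T^-2] → correct ✓
- p = mv: LHS [L M T^-1], RHS [L M T^-1] → correct ✓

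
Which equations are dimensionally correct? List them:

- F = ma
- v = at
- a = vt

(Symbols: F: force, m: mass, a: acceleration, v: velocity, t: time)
Dimensionally correct: F = ma, v = at
Dimensionally incorrect: a = vt
Ordered (correct first, then incorrect): F = ma, v = at, a = vt

- F = ma: LHS [L M T^-2], RHS [L M T^-2] → correct ✓
- v = at: LHS [L T^-1], RHS [L T^-1] → correct ✓
- a = vt: LHS [L T^-2], RHS [L] → incorrect ✗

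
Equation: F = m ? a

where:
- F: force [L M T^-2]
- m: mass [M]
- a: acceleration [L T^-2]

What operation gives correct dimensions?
multiplication (×): F = m × a

F [L M T^-2]; m [M]; a [L T^-2].
m × a → [L M T^-2] ✓
m ÷ a → [L^-1 M T^2] ✗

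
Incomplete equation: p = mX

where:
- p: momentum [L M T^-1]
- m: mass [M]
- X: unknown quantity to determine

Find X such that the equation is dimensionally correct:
X = v (velocity), dimensions [L T^-1]

p has dimensions [L M T^-1]; the rest of the RHS (m) has dimensions [M].
So X must have dimensions [L T^-1] — X = v (velocity).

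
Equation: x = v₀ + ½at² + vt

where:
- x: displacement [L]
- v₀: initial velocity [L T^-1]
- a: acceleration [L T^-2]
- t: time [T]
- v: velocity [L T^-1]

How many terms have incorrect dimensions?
1

LHS x: [L]
- v₀: [L T^-1] ✗
- ½at²: [L] ✓
- vt: [L] ✓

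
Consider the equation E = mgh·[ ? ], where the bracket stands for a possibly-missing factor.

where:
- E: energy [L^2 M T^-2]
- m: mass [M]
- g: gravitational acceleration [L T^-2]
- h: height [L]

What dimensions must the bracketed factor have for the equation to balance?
Nothing is missing — the bracketed factor must be dimensionless.

E has dimensions [L^2 M T^-2] and mgh already has dimensions [L^2 M T^-2], so E = mgh is dimensionally complete.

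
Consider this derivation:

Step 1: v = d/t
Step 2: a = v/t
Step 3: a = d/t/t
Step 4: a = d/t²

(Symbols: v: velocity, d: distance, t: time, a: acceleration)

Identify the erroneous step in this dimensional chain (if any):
No step introduces an error — all steps are dimensionally consistent.

Step 1: v = d/t → LHS [L T^-1], RHS [L T^-1] ✓
Step 2: a = v/t → LHS [L T^-2], RHS [L T^-2] ✓
Step 3: a = d/t/t → LHS [L T^-2], RHS [L T^-2] ✓
Step 4: a = d/t² → LHS [L T^-2], RHS [L T^-2] ✓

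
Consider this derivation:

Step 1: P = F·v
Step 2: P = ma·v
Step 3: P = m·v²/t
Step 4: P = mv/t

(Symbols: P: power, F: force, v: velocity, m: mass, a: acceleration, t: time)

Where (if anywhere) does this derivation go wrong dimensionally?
Step 4

Step 1: P = F·v → LHS [L^2 M T^-3], RHS [L^2 M T^-3] ✓
Step 2: P = ma·v → LHS [L^2 M T^-3], RHS [L^2 M T^-3] ✓
Step 3: P = m·v²/t → LHS [L^2 M T^-3], RHS [L^2 M T^-3] ✓
Step 4: P = mv/t → LHS [L^2 M T^-3], RHS [L M T^-2] ✗

The first dimensional inconsistency appears in step 4: P = mv/t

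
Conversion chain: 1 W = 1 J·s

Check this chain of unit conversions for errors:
The chain is incorrect (it contains an error).

Incorrect: Watt is J/s, not J·s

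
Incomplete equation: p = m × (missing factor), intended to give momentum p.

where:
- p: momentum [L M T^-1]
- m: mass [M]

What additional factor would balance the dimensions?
v (velocity), dimensions [L T^-1]

p has dimensions [L M T^-1] and m has dimensions [M].
The missing factor must have dimensions [L M T^-1] / [M] = [L T^-1], i.e. velocity (v).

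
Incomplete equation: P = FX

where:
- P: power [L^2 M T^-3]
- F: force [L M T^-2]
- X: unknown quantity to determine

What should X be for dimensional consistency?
X = v (velocity), dimensions [L T^-1]

P has dimensions [L^2 M T^-3]; the rest of the RHS (F) has dimensions [L M T^-2].
So X must have dimensions [L T^-1] — X = v (velocity).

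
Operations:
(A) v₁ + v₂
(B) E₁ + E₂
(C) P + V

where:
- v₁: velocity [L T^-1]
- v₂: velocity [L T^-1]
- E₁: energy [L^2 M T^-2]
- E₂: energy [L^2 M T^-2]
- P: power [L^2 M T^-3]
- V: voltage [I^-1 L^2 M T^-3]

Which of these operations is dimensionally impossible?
(C) P + V

(A) v₁ + v₂: v₁ [L T^-1] and v₂ [L T^-1] — same dimensions ✓
(B) E₁ + E₂: E₁ [L^2 M T^-2] and E₂ [L^2 M T^-2] — same dimensions ✓
(C) P + V: P [L^2 M T^-3] and V [I^-1 L^2 M T^-3] — different dimensions cannot be added/subtracted ✗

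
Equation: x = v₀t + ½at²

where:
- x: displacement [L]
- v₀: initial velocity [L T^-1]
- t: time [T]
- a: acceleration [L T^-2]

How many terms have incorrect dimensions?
0

LHS x: [L]
- v₀t: [L] ✓
- ½at²: [L] ✓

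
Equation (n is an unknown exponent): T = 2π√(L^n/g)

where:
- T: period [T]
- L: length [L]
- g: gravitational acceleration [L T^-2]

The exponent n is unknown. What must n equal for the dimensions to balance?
n = 1

T has dimensions [T]; L has dimensions [L].
With n = 1: 2π√(L^1/g) has dimensions [T], matching the LHS ✓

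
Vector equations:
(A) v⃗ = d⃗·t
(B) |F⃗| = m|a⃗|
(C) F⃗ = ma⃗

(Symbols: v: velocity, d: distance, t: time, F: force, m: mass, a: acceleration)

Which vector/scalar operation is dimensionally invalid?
(A) v⃗ = d⃗·t

(A) v⃗ = d⃗·t: LHS [L T^-1], RHS [L T] ✗ — velocity is displacement per time; should be d⃗/t
(B) |F⃗| = m|a⃗|: LHS [L M T^-2], RHS [L M T^-2] ✓ — magnitudes of vectors are scalars
(C) F⃗ = ma⃗: LHS [L M T^-2], RHS [L M T^-2] ✓ — Force and acceleration are vectors, mass is a scalar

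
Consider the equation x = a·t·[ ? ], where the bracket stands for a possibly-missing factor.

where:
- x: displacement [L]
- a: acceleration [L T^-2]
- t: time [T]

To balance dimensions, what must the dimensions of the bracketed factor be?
[T] — time (e.g. t)

x has dimensions [L]; a·t has dimensions [L T^-1].
The bracketed factor must supply [L] / [L T^-1] = [T].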